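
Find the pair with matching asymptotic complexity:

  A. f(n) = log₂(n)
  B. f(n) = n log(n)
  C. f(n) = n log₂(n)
B and C

Examining each function:
  A. log₂(n) is O(log n)
  B. n log(n) is O(n log n)
  C. n log₂(n) is O(n log n)

Functions B and C both have the same complexity class.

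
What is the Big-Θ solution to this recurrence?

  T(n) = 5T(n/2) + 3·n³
Θ(n³)

Master Theorem: a = 5, b = 2, f(n) = 3·n³.
Compute the critical exponent d = log₂(5) = 2.322.
Compare f(n) = Θ(n³) against n^d:
  k = 3 > d = 2.322, so f(n) = Ω(n^(d+ε)) — Case 3.
  Regularity: a·(n/b)^3/n^3 = a/b^3 = 5/8 < 1 ✓.
  The top-level work dominates: T(n) = Θ(f(n)) = Θ(n³).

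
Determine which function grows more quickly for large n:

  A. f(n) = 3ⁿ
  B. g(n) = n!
B

f(n) = 3ⁿ is O(3ⁿ), while g(n) = n! is O(n!).
Since O(n!) grows faster than O(3ⁿ), g(n) dominates.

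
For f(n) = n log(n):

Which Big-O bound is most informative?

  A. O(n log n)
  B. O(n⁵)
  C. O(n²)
A

f(n) = n log(n) is O(n log n).
All listed options are valid Big-O bounds (upper bounds),
but O(n log n) is the tightest (smallest valid bound).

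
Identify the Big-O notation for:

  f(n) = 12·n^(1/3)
O(n^(1/3))

The dominant term in 12·n^(1/3) is 12·n^(1/3), which is Θ(n^(1/3)).
Constants are absorbed, so the tightest bound is O(n^(1/3)).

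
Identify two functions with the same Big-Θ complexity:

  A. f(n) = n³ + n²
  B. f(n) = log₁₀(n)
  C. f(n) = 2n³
A and C

Examining each function:
  A. n³ + n² is O(n³)
  B. log₁₀(n) is O(log n)
  C. 2n³ is O(n³)

Functions A and C both have the same complexity class.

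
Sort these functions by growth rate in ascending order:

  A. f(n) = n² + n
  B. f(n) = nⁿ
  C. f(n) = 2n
C < A < B

Comparing growth rates:
C = 2n is O(n)
A = n² + n is O(n²)
B = nⁿ is O(nⁿ)

Therefore, the order from slowest to fastest is: C < A < B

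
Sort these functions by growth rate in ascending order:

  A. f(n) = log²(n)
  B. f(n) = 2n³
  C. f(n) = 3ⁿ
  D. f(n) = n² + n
A < D < B < C

Comparing growth rates:
A = log²(n) is O(log² n)
D = n² + n is O(n²)
B = 2n³ is O(n³)
C = 3ⁿ is O(3ⁿ)

Therefore, the order from slowest to fastest is: A < D < B < C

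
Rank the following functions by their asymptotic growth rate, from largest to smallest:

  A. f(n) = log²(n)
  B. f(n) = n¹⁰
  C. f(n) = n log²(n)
B > C > A

Comparing growth rates:
B = n¹⁰ is O(n¹⁰)
C = n log²(n) is O(n log² n)
A = log²(n) is O(log² n)

Therefore, the order from fastest to slowest is: B > C > A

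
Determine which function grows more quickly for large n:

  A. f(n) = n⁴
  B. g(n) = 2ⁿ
B

f(n) = n⁴ is O(n⁴), while g(n) = 2ⁿ is O(2ⁿ).
Since O(2ⁿ) grows faster than O(n⁴), g(n) dominates.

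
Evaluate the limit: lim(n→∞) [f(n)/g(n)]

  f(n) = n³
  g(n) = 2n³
1/2

Since n³ and 2n³ have the same growth rate (O(n³)),
the ratio converges to a constant: 1/2.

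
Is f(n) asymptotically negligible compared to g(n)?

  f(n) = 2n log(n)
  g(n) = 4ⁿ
True

f(n) = 2n log(n) is O(n log n), and g(n) = 4ⁿ is O(4ⁿ).
Since O(n log n) grows strictly slower than O(4ⁿ), f(n) = o(g(n)) is true.
This means lim(n→∞) f(n)/g(n) = 0.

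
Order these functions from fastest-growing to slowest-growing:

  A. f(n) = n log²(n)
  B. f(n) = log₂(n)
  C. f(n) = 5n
A > C > B

Comparing growth rates:
A = n log²(n) is O(n log² n)
C = 5n is O(n)
B = log₂(n) is O(log n)

Therefore, the order from fastest to slowest is: A > C > B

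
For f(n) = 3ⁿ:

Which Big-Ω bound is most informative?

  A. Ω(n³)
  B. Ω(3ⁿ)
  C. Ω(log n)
B

f(n) = 3ⁿ is Ω(3ⁿ).
All listed options are valid Big-Ω bounds (lower bounds),
but Ω(3ⁿ) is the tightest (largest valid bound).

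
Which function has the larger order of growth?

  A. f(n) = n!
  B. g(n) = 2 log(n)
A

f(n) = n! is O(n!), while g(n) = 2 log(n) is O(log n).
Since O(n!) grows faster than O(log n), f(n) dominates.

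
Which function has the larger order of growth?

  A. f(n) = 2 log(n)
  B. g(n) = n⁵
B

f(n) = 2 log(n) is O(log n), while g(n) = n⁵ is O(n⁵).
Since O(n⁵) grows faster than O(log n), g(n) dominates.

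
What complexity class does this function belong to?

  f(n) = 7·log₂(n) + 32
O(log n)

The dominant term in 7·log₂(n) + 32 is 7·log₂(n), which is Θ(log n).
Lower-order terms (32) are asymptotically negligible.
Constants are absorbed, so the tightest bound is O(log n).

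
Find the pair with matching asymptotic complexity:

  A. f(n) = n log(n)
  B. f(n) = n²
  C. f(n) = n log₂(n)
A and C

Examining each function:
  A. n log(n) is O(n log n)
  B. n² is O(n²)
  C. n log₂(n) is O(n log n)

Functions A and C both have the same complexity class.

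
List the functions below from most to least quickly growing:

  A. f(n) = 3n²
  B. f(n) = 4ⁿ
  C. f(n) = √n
B > A > C

Comparing growth rates:
B = 4ⁿ is O(4ⁿ)
A = 3n² is O(n²)
C = √n is O(√n)

Therefore, the order from fastest to slowest is: B > A > C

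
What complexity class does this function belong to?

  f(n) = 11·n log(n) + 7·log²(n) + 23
O(n log n)

The dominant term in 11·n log(n) + 7·log²(n) + 23 is 11·n log(n), which is Θ(n log n).
Lower-order terms (7·log²(n), 23) are asymptotically negligible.
Constants are absorbed, so the tightest bound is O(n log n).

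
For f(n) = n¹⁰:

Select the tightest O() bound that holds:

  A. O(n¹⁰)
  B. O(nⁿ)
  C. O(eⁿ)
A

f(n) = n¹⁰ is O(n¹⁰).
All listed options are valid Big-O bounds (upper bounds),
but O(n¹⁰) is the tightest (smallest valid bound).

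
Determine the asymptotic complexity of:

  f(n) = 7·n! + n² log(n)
O(n!)

The dominant term in 7·n! + n² log(n) is 7·n!, which is Θ(n!).
Lower-order terms (n² log(n)) are asymptotically negligible.
Constants are absorbed, so the tightest bound is O(n!).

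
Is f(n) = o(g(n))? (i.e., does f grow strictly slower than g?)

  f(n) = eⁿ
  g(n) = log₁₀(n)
False

f(n) = eⁿ is O(eⁿ), and g(n) = log₁₀(n) is O(log n).
Since O(eⁿ) grows faster than or equal to O(log n), f(n) = o(g(n)) is false.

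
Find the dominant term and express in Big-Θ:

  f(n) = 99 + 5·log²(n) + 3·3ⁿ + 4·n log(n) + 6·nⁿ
Θ(nⁿ)

Order the terms by growth rate: 99 ≺ 5·log²(n) ≺ 4·n log(n) ≺ 3·3ⁿ ≺ 6·nⁿ.
The fastest-growing term 6·nⁿ dominates as n → ∞; dropping its constant factor gives Θ(nⁿ).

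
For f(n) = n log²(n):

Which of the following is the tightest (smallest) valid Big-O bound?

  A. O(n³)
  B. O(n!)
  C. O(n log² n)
C

f(n) = n log²(n) is O(n log² n).
All listed options are valid Big-O bounds (upper bounds),
but O(n log² n) is the tightest (smallest valid bound).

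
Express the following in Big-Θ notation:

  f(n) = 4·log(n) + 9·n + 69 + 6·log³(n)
Θ(n)

Order the terms by growth rate: 69 ≺ 4·log(n) ≺ 6·log³(n) ≺ 9·n.
The fastest-growing term 9·n dominates as n → ∞; dropping its constant factor gives Θ(n).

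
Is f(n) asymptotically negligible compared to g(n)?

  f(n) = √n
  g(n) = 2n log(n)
True

f(n) = √n is O(√n), and g(n) = 2n log(n) is O(n log n).
Since O(√n) grows strictly slower than O(n log n), f(n) = o(g(n)) is true.
This means lim(n→∞) f(n)/g(n) = 0.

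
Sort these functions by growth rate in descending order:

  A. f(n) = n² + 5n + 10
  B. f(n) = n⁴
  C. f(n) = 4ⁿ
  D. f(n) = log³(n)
C > B > A > D

Comparing growth rates:
C = 4ⁿ is O(4ⁿ)
B = n⁴ is O(n⁴)
A = n² + 5n + 10 is O(n²)
D = log³(n) is O(log³ n)

Therefore, the order from fastest to slowest is: C > B > A > D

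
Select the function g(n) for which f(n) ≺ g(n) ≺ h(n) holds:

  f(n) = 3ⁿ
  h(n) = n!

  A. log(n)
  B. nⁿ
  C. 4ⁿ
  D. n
C

We need g(n) with 3ⁿ = o(g(n)) and g(n) = o(n!), i.e. O(3ⁿ) ≺ g ≺ O(n!).
Check each option:
  A. log(n) — O(log n) does not grow strictly faster than f(n)
  B. nⁿ — O(nⁿ) does not grow strictly slower than h(n)
  C. 4ⁿ — O(4ⁿ) is strictly between O(3ⁿ) and O(n!) ✓
  D. n — O(n) does not grow strictly faster than f(n)

Only option C (4ⁿ) lies strictly between.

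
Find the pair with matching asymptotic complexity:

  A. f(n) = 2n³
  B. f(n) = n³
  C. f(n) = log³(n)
A and B

Examining each function:
  A. 2n³ is O(n³)
  B. n³ is O(n³)
  C. log³(n) is O(log³ n)

Functions A and B both have the same complexity class.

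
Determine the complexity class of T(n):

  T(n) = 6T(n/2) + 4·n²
Θ(n^log₂(6))

Master Theorem: a = 6, b = 2, f(n) = 4·n².
Compute the critical exponent d = log₂(6) = 2.585.
Compare f(n) = Θ(n²) against n^d:
  k = 2 < d = 2.585, so f(n) = O(n^(d-ε)) — Case 1.
  The recursion cost dominates: T(n) = Θ(n^d) = Θ(n^log₂(6)).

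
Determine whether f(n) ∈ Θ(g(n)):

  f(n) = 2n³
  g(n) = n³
True

f(n) = 2n³ and g(n) = n³ are both O(n³).
Since they have the same asymptotic growth rate, f(n) = Θ(g(n)) is true.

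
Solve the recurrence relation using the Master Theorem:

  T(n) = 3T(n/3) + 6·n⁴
Θ(n⁴)

Master Theorem: a = 3, b = 3, f(n) = 6·n⁴.
Compute the critical exponent d = log₃(3) = 1.
Compare f(n) = Θ(n⁴) against n^d:
  k = 4 > d = 1, so f(n) = Ω(n^(d+ε)) — Case 3.
  Regularity: a·(n/b)^4/n^4 = a/b^4 = 3/81 < 1 ✓.
  The top-level work dominates: T(n) = Θ(f(n)) = Θ(n⁴).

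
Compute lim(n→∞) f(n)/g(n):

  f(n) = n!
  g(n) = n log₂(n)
∞

Since n! (O(n!)) grows faster than n log₂(n) (O(n log n)),
the ratio f(n)/g(n) → ∞ as n → ∞.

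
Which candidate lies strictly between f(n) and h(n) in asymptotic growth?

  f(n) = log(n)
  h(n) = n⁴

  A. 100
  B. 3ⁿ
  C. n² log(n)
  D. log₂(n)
C

We need g(n) with log(n) = o(g(n)) and g(n) = o(n⁴), i.e. O(log n) ≺ g ≺ O(n⁴).
Check each option:
  A. 100 — O(1) does not grow strictly faster than f(n)
  B. 3ⁿ — O(3ⁿ) does not grow strictly slower than h(n)
  C. n² log(n) — O(n² log n) is strictly between O(log n) and O(n⁴) ✓
  D. log₂(n) — O(log n) does not grow strictly faster than f(n)

Only option C (n² log(n)) lies strictly between.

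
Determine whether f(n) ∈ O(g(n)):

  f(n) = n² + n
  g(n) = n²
True

f(n) = n² + n and g(n) = n² are both O(n²).
Big-O permits equal growth rates (f ≤ c·g for some c), so f(n) = O(g(n)) is true.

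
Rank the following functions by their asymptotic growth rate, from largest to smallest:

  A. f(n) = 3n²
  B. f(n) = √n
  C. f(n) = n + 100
A > C > B

Comparing growth rates:
A = 3n² is O(n²)
C = n + 100 is O(n)
B = √n is O(√n)

Therefore, the order from fastest to slowest is: A > C > B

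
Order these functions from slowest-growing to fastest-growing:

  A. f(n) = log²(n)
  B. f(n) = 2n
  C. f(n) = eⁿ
A < B < C

Comparing growth rates:
A = log²(n) is O(log² n)
B = 2n is O(n)
C = eⁿ is O(eⁿ)

Therefore, the order from slowest to fastest is: A < B < C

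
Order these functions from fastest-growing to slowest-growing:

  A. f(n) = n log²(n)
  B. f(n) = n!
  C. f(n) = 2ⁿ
B > C > A

Comparing growth rates:
B = n! is O(n!)
C = 2ⁿ is O(2ⁿ)
A = n log²(n) is O(n log² n)

Therefore, the order from fastest to slowest is: B > C > A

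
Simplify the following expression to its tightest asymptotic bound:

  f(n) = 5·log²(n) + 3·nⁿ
Θ(nⁿ)

Order the terms by growth rate: 5·log²(n) ≺ 3·nⁿ.
The fastest-growing term 3·nⁿ dominates as n → ∞; dropping its constant factor gives Θ(nⁿ).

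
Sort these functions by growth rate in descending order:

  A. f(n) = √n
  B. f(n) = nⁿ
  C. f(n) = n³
B > C > A

Comparing growth rates:
B = nⁿ is O(nⁿ)
C = n³ is O(n³)
A = √n is O(√n)

Therefore, the order from fastest to slowest is: B > C > A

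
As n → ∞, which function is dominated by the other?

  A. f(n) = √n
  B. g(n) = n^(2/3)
A

f(n) = √n is O(√n), while g(n) = n^(2/3) is O(n^(2/3)).
Since O(√n) grows slower than O(n^(2/3)), f(n) is dominated.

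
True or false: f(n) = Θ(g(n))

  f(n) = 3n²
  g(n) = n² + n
True

f(n) = 3n² and g(n) = n² + n are both O(n²).
Since they have the same asymptotic growth rate, f(n) = Θ(g(n)) is true.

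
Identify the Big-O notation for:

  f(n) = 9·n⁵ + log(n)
O(n⁵)

The dominant term in 9·n⁵ + log(n) is 9·n⁵, which is Θ(n⁵).
Lower-order terms (log(n)) are asymptotically negligible.
Constants are absorbed, so the tightest bound is O(n⁵).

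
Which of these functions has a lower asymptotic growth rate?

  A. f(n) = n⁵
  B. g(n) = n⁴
B

f(n) = n⁵ is O(n⁵), while g(n) = n⁴ is O(n⁴).
Since O(n⁴) grows slower than O(n⁵), g(n) is dominated.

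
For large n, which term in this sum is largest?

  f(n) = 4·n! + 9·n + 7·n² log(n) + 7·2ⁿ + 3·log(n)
4·n!

Looking at each term:
  - 4·n! is O(n!)
  - 9·n is O(n)
  - 7·n² log(n) is O(n² log n)
  - 7·2ⁿ is O(2ⁿ)
  - 3·log(n) is O(log n)

The term 4·n! (O(n!)) grows fastest and dominates all others.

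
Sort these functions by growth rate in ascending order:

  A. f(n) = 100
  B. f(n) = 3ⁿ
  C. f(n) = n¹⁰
A < C < B

Comparing growth rates:
A = 100 is O(1)
C = n¹⁰ is O(n¹⁰)
B = 3ⁿ is O(3ⁿ)

Therefore, the order from slowest to fastest is: A < C < B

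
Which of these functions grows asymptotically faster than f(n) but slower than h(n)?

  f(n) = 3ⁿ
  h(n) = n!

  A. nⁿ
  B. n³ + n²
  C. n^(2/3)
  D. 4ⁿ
D

We need g(n) with 3ⁿ = o(g(n)) and g(n) = o(n!), i.e. O(3ⁿ) ≺ g ≺ O(n!).
Check each option:
  A. nⁿ — O(nⁿ) does not grow strictly slower than h(n)
  B. n³ + n² — O(n³) does not grow strictly faster than f(n)
  C. n^(2/3) — O(n^(2/3)) does not grow strictly faster than f(n)
  D. 4ⁿ — O(4ⁿ) is strictly between O(3ⁿ) and O(n!) ✓

Only option D (4ⁿ) lies strictly between.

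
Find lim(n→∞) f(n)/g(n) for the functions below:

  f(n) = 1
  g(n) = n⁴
0

Since 1 (O(1)) grows slower than n⁴ (O(n⁴)),
the ratio f(n)/g(n) → 0 as n → ∞.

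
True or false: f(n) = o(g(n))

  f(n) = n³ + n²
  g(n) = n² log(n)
False

f(n) = n³ + n² is O(n³), and g(n) = n² log(n) is O(n² log n).
Since O(n³) grows faster than or equal to O(n² log n), f(n) = o(g(n)) is false.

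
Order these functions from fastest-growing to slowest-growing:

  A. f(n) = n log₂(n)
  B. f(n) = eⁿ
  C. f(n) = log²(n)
B > A > C

Comparing growth rates:
B = eⁿ is O(eⁿ)
A = n log₂(n) is O(n log n)
C = log²(n) is O(log² n)

Therefore, the order from fastest to slowest is: B > A > C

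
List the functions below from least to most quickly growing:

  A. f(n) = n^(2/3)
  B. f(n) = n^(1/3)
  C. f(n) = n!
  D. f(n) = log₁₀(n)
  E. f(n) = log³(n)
D < E < B < A < C

Comparing growth rates:
D = log₁₀(n) is O(log n)
E = log³(n) is O(log³ n)
B = n^(1/3) is O(n^(1/3))
A = n^(2/3) is O(n^(2/3))
C = n! is O(n!)

Therefore, the order from slowest to fastest is: D < E < B < A < C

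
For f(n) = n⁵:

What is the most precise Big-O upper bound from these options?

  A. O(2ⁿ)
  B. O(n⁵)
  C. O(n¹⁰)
B

f(n) = n⁵ is O(n⁵).
All listed options are valid Big-O bounds (upper bounds),
but O(n⁵) is the tightest (smallest valid bound).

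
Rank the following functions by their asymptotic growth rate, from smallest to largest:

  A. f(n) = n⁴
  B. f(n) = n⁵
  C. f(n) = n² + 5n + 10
C < A < B

Comparing growth rates:
C = n² + 5n + 10 is O(n²)
A = n⁴ is O(n⁴)
B = n⁵ is O(n⁵)

Therefore, the order from slowest to fastest is: C < A < B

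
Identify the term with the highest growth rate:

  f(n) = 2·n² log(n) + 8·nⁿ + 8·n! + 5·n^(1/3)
8·nⁿ

Looking at each term:
  - 2·n² log(n) is O(n² log n)
  - 8·nⁿ is O(nⁿ)
  - 8·n! is O(n!)
  - 5·n^(1/3) is O(n^(1/3))

The term 8·nⁿ (O(nⁿ)) grows fastest and dominates all others.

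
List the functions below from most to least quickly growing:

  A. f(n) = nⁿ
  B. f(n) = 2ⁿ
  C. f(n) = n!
A > C > B

Comparing growth rates:
A = nⁿ is O(nⁿ)
C = n! is O(n!)
B = 2ⁿ is O(2ⁿ)

Therefore, the order from fastest to slowest is: A > C > B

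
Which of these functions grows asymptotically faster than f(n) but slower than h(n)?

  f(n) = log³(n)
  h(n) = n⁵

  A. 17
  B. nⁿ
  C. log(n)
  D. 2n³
D

We need g(n) with log³(n) = o(g(n)) and g(n) = o(n⁵), i.e. O(log³ n) ≺ g ≺ O(n⁵).
Check each option:
  A. 17 — O(1) does not grow strictly faster than f(n)
  B. nⁿ — O(nⁿ) does not grow strictly slower than h(n)
  C. log(n) — O(log n) does not grow strictly faster than f(n)
  D. 2n³ — O(n³) is strictly between O(log³ n) and O(n⁵) ✓

Only option D (2n³) lies strictly between.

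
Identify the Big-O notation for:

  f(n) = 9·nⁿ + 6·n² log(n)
O(nⁿ)

The dominant term in 9·nⁿ + 6·n² log(n) is 9·nⁿ, which is Θ(nⁿ).
Lower-order terms (6·n² log(n)) are asymptotically negligible.
Constants are absorbed, so the tightest bound is O(nⁿ).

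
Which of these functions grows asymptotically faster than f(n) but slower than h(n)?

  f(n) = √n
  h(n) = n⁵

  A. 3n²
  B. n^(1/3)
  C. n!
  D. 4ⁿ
A

We need g(n) with √n = o(g(n)) and g(n) = o(n⁵), i.e. O(√n) ≺ g ≺ O(n⁵).
Check each option:
  A. 3n² — O(n²) is strictly between O(√n) and O(n⁵) ✓
  B. n^(1/3) — O(n^(1/3)) does not grow strictly faster than f(n)
  C. n! — O(n!) does not grow strictly slower than h(n)
  D. 4ⁿ — O(4ⁿ) does not grow strictly slower than h(n)

Only option A (3n²) lies strictly between.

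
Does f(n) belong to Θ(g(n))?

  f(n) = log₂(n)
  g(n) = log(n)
True

f(n) = log₂(n) and g(n) = log(n) are both O(log n).
Since they have the same asymptotic growth rate, f(n) = Θ(g(n)) is true.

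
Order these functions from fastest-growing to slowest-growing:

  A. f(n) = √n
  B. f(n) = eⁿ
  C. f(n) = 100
B > A > C

Comparing growth rates:
B = eⁿ is O(eⁿ)
A = √n is O(√n)
C = 100 is O(1)

Therefore, the order from fastest to slowest is: B > A > C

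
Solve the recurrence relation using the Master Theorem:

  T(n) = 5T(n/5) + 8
Θ(n)

Master Theorem: a = 5, b = 5, f(n) = 8.
Compute the critical exponent d = log₅(5) = 1.
Compare f(n) = Θ(1) against n^d:
  k = 0 < d = 1, so f(n) = O(n^(d-ε)) — Case 1.
  The recursion cost dominates: T(n) = Θ(n^d) = Θ(n).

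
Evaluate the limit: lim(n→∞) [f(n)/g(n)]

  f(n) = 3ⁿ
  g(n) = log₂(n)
∞

Since 3ⁿ (O(3ⁿ)) grows faster than log₂(n) (O(log n)),
the ratio f(n)/g(n) → ∞ as n → ∞.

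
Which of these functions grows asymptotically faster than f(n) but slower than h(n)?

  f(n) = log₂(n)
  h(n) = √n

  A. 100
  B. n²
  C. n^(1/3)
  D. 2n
C

We need g(n) with log₂(n) = o(g(n)) and g(n) = o(√n), i.e. O(log n) ≺ g ≺ O(√n).
Check each option:
  A. 100 — O(1) does not grow strictly faster than f(n)
  B. n² — O(n²) does not grow strictly slower than h(n)
  C. n^(1/3) — O(n^(1/3)) is strictly between O(log n) and O(√n) ✓
  D. 2n — O(n) does not grow strictly slower than h(n)

Only option C (n^(1/3)) lies strictly between.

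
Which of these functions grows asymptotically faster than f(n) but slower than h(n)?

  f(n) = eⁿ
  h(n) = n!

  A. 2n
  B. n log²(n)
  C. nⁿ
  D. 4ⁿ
D

We need g(n) with eⁿ = o(g(n)) and g(n) = o(n!), i.e. O(eⁿ) ≺ g ≺ O(n!).
Check each option:
  A. 2n — O(n) does not grow strictly faster than f(n)
  B. n log²(n) — O(n log² n) does not grow strictly faster than f(n)
  C. nⁿ — O(nⁿ) does not grow strictly slower than h(n)
  D. 4ⁿ — O(4ⁿ) is strictly between O(eⁿ) and O(n!) ✓

Only option D (4ⁿ) lies strictly between.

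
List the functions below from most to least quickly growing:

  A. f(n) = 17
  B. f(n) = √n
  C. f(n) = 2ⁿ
C > B > A

Comparing growth rates:
C = 2ⁿ is O(2ⁿ)
B = √n is O(√n)
A = 17 is O(1)

Therefore, the order from fastest to slowest is: C > B > A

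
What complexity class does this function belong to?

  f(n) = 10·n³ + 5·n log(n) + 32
O(n³)

The dominant term in 10·n³ + 5·n log(n) + 32 is 10·n³, which is Θ(n³).
Lower-order terms (5·n log(n), 32) are asymptotically negligible.
Constants are absorbed, so the tightest bound is O(n³).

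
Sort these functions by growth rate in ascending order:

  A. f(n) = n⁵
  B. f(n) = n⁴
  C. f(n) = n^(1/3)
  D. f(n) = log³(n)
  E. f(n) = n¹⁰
D < C < B < A < E

Comparing growth rates:
D = log³(n) is O(log³ n)
C = n^(1/3) is O(n^(1/3))
B = n⁴ is O(n⁴)
A = n⁵ is O(n⁵)
E = n¹⁰ is O(n¹⁰)

Therefore, the order from slowest to fastest is: D < C < B < A < E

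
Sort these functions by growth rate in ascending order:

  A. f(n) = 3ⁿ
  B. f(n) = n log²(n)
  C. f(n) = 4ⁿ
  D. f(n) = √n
D < B < A < C

Comparing growth rates:
D = √n is O(√n)
B = n log²(n) is O(n log² n)
A = 3ⁿ is O(3ⁿ)
C = 4ⁿ is O(4ⁿ)

Therefore, the order from slowest to fastest is: D < B < A < C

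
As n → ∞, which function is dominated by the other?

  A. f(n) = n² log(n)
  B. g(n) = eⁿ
A

f(n) = n² log(n) is O(n² log n), while g(n) = eⁿ is O(eⁿ).
Since O(n² log n) grows slower than O(eⁿ), f(n) is dominated.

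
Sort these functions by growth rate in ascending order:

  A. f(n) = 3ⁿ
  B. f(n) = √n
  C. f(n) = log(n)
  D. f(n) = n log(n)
C < B < D < A

Comparing growth rates:
C = log(n) is O(log n)
B = √n is O(√n)
D = n log(n) is O(n log n)
A = 3ⁿ is O(3ⁿ)

Therefore, the order from slowest to fastest is: C < B < D < A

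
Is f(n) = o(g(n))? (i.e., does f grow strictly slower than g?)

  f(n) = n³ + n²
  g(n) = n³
False

f(n) = n³ + n² is O(n³), and g(n) = n³ is O(n³).
Since they have the same growth rate, f(n) = o(g(n)) is false.
(f = o(g) requires f to grow strictly slower, not equal.)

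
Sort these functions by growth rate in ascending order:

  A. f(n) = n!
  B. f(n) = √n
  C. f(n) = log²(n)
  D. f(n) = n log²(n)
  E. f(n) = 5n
C < B < E < D < A

Comparing growth rates:
C = log²(n) is O(log² n)
B = √n is O(√n)
E = 5n is O(n)
D = n log²(n) is O(n log² n)
A = n! is O(n!)

Therefore, the order from slowest to fastest is: C < B < E < D < A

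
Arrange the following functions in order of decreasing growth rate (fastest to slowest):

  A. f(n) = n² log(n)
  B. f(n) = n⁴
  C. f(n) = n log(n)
B > A > C

Comparing growth rates:
B = n⁴ is O(n⁴)
A = n² log(n) is O(n² log n)
C = n log(n) is O(n log n)

Therefore, the order from fastest to slowest is: B > A > C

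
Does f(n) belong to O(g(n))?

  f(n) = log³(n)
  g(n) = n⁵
True

f(n) = log³(n) is O(log³ n), and g(n) = n⁵ is O(n⁵).
Since O(log³ n) ⊆ O(n⁵) (f grows no faster than g), f(n) = O(g(n)) is true.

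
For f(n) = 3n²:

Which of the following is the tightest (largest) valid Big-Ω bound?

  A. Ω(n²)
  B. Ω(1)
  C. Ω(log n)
A

f(n) = 3n² is Ω(n²).
All listed options are valid Big-Ω bounds (lower bounds),
but Ω(n²) is the tightest (largest valid bound).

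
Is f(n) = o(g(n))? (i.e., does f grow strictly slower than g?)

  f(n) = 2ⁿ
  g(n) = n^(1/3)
False

f(n) = 2ⁿ is O(2ⁿ), and g(n) = n^(1/3) is O(n^(1/3)).
Since O(2ⁿ) grows faster than or equal to O(n^(1/3)), f(n) = o(g(n)) is false.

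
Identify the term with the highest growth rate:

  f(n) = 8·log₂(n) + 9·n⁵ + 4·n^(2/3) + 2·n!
2·n!

Looking at each term:
  - 8·log₂(n) is O(log n)
  - 9·n⁵ is O(n⁵)
  - 4·n^(2/3) is O(n^(2/3))
  - 2·n! is O(n!)

The term 2·n! (O(n!)) grows fastest and dominates all others.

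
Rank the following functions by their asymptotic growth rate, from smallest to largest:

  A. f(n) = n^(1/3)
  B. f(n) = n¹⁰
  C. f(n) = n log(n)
A < C < B

Comparing growth rates:
A = n^(1/3) is O(n^(1/3))
C = n log(n) is O(n log n)
B = n¹⁰ is O(n¹⁰)

Therefore, the order from slowest to fastest is: A < C < B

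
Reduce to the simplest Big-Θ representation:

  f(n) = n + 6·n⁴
Θ(n⁴)

Order the terms by growth rate: n ≺ 6·n⁴.
The fastest-growing term 6·n⁴ dominates as n → ∞; dropping its constant factor gives Θ(n⁴).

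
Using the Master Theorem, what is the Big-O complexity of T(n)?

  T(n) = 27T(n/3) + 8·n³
Θ(n³ log n)

Master Theorem: a = 27, b = 3, f(n) = 8·n³.
Compute the critical exponent d = log₃(27) = 3.
Compare f(n) = Θ(n³) against n^d:
  k = 3 = d, so f(n) = Θ(n^d) — Case 2.
  Work is balanced across levels: T(n) = Θ(n^d log n) = Θ(n³ log n).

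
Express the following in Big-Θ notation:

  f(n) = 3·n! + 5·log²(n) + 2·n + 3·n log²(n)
Θ(n!)

Order the terms by growth rate: 5·log²(n) ≺ 2·n ≺ 3·n log²(n) ≺ 3·n!.
The fastest-growing term 3·n! dominates as n → ∞; dropping its constant factor gives Θ(n!).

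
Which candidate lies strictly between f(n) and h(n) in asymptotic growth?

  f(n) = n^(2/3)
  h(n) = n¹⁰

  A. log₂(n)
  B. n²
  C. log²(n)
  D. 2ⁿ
B

We need g(n) with n^(2/3) = o(g(n)) and g(n) = o(n¹⁰), i.e. O(n^(2/3)) ≺ g ≺ O(n¹⁰).
Check each option:
  A. log₂(n) — O(log n) does not grow strictly faster than f(n)
  B. n² — O(n²) is strictly between O(n^(2/3)) and O(n¹⁰) ✓
  C. log²(n) — O(log² n) does not grow strictly faster than f(n)
  D. 2ⁿ — O(2ⁿ) does not grow strictly slower than h(n)

Only option B (n²) lies strictly between.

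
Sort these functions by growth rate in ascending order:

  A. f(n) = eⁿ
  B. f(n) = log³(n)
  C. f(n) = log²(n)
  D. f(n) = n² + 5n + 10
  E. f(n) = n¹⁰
C < B < D < E < A

Comparing growth rates:
C = log²(n) is O(log² n)
B = log³(n) is O(log³ n)
D = n² + 5n + 10 is O(n²)
E = n¹⁰ is O(n¹⁰)
A = eⁿ is O(eⁿ)

Therefore, the order from slowest to fastest is: C < B < D < E < A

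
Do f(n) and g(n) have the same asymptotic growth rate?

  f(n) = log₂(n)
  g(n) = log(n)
True

f(n) = log₂(n) and g(n) = log(n) are both O(log n).
Since they have the same asymptotic growth rate, f(n) = Θ(g(n)) is true.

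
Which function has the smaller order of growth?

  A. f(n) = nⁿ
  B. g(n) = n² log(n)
B

f(n) = nⁿ is O(nⁿ), while g(n) = n² log(n) is O(n² log n).
Since O(n² log n) grows slower than O(nⁿ), g(n) is dominated.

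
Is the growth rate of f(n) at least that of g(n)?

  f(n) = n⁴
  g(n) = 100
True

f(n) = n⁴ is O(n⁴), and g(n) = 100 is O(1).
Since O(n⁴) grows at least as fast as O(1), f(n) = Ω(g(n)) is true.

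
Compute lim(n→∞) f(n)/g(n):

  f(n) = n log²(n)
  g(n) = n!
0

Since n log²(n) (O(n log² n)) grows slower than n! (O(n!)),
the ratio f(n)/g(n) → 0 as n → ∞.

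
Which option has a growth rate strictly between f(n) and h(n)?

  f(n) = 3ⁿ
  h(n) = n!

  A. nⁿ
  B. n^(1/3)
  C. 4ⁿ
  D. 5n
C

We need g(n) with 3ⁿ = o(g(n)) and g(n) = o(n!), i.e. O(3ⁿ) ≺ g ≺ O(n!).
Check each option:
  A. nⁿ — O(nⁿ) does not grow strictly slower than h(n)
  B. n^(1/3) — O(n^(1/3)) does not grow strictly faster than f(n)
  C. 4ⁿ — O(4ⁿ) is strictly between O(3ⁿ) and O(n!) ✓
  D. 5n — O(n) does not grow strictly faster than f(n)

Only option C (4ⁿ) lies strictly between.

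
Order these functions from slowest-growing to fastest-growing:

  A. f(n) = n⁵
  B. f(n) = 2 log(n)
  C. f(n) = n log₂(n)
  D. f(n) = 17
D < B < C < A

Comparing growth rates:
D = 17 is O(1)
B = 2 log(n) is O(log n)
C = n log₂(n) is O(n log n)
A = n⁵ is O(n⁵)

Therefore, the order from slowest to fastest is: D < B < C < A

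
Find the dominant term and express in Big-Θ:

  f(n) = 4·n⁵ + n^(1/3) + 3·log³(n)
Θ(n⁵)

Order the terms by growth rate: 3·log³(n) ≺ n^(1/3) ≺ 4·n⁵.
The fastest-growing term 4·n⁵ dominates as n → ∞; dropping its constant factor gives Θ(n⁵).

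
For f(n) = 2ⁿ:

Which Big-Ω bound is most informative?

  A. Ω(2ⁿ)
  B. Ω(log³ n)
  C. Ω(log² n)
A

f(n) = 2ⁿ is Ω(2ⁿ).
All listed options are valid Big-Ω bounds (lower bounds),
but Ω(2ⁿ) is the tightest (largest valid bound).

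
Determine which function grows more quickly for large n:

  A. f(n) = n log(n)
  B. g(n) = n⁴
B

f(n) = n log(n) is O(n log n), while g(n) = n⁴ is O(n⁴).
Since O(n⁴) grows faster than O(n log n), g(n) dominates.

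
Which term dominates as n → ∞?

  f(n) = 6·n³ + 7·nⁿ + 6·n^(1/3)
7·nⁿ

Looking at each term:
  - 6·n³ is O(n³)
  - 7·nⁿ is O(nⁿ)
  - 6·n^(1/3) is O(n^(1/3))

The term 7·nⁿ (O(nⁿ)) grows fastest and dominates all others.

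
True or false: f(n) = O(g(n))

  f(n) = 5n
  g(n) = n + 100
True

f(n) = 5n and g(n) = n + 100 are both O(n).
Big-O permits equal growth rates (f ≤ c·g for some c), so f(n) = O(g(n)) is true.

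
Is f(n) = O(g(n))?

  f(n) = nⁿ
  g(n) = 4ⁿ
False

f(n) = nⁿ is O(nⁿ), and g(n) = 4ⁿ is O(4ⁿ).
Since O(nⁿ) grows faster than O(4ⁿ), f(n) = O(g(n)) is false.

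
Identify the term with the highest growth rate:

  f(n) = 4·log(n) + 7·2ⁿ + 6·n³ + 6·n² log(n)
7·2ⁿ

Looking at each term:
  - 4·log(n) is O(log n)
  - 7·2ⁿ is O(2ⁿ)
  - 6·n³ is O(n³)
  - 6·n² log(n) is O(n² log n)

The term 7·2ⁿ (O(2ⁿ)) grows fastest and dominates all others.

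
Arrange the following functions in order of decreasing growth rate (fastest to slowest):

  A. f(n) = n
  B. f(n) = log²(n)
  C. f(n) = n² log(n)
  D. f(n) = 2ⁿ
D > C > A > B

Comparing growth rates:
D = 2ⁿ is O(2ⁿ)
C = n² log(n) is O(n² log n)
A = n is O(n)
B = log²(n) is O(log² n)

Therefore, the order from fastest to slowest is: D > C > A > B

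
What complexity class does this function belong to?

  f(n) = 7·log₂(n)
O(log n)

The dominant term in 7·log₂(n) is 7·log₂(n), which is Θ(log n).
Constants are absorbed, so the tightest bound is O(log n).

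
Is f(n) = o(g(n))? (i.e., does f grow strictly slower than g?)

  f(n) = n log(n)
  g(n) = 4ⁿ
True

f(n) = n log(n) is O(n log n), and g(n) = 4ⁿ is O(4ⁿ).
Since O(n log n) grows strictly slower than O(4ⁿ), f(n) = o(g(n)) is true.
This means lim(n→∞) f(n)/g(n) = 0.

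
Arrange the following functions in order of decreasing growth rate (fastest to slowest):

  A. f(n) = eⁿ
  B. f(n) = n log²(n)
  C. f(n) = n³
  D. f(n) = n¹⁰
A > D > C > B

Comparing growth rates:
A = eⁿ is O(eⁿ)
D = n¹⁰ is O(n¹⁰)
C = n³ is O(n³)
B = n log²(n) is O(n log² n)

Therefore, the order from fastest to slowest is: A > D > C > B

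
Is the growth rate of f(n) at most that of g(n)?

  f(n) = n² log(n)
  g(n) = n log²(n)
False

f(n) = n² log(n) is O(n² log n), and g(n) = n log²(n) is O(n log² n).
Since O(n² log n) grows faster than O(n log² n), f(n) = O(g(n)) is false.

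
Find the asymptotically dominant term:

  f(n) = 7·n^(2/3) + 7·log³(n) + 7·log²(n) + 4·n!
4·n!

Looking at each term:
  - 7·n^(2/3) is O(n^(2/3))
  - 7·log³(n) is O(log³ n)
  - 7·log²(n) is O(log² n)
  - 4·n! is O(n!)

The term 4·n! (O(n!)) grows fastest and dominates all others.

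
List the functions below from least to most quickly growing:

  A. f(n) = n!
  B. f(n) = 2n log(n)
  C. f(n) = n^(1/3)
C < B < A

Comparing growth rates:
C = n^(1/3) is O(n^(1/3))
B = 2n log(n) is O(n log n)
A = n! is O(n!)

Therefore, the order from slowest to fastest is: C < B < A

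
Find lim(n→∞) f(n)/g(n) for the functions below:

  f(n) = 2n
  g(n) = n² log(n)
0

Since 2n (O(n)) grows slower than n² log(n) (O(n² log n)),
the ratio f(n)/g(n) → 0 as n → ∞.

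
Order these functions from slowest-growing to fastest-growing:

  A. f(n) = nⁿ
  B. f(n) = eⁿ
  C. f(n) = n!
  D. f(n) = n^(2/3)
D < B < C < A

Comparing growth rates:
D = n^(2/3) is O(n^(2/3))
B = eⁿ is O(eⁿ)
C = n! is O(n!)
A = nⁿ is O(nⁿ)

Therefore, the order from slowest to fastest is: D < B < C < A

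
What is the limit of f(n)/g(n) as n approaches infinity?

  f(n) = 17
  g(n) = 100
17/100

Since 17 and 100 have the same growth rate (O(1)),
the ratio converges to a constant: 17/100.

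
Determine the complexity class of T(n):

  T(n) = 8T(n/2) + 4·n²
Θ(n³)

Master Theorem: a = 8, b = 2, f(n) = 4·n².
Compute the critical exponent d = log₂(8) = 3.
Compare f(n) = Θ(n²) against n^d:
  k = 2 < d = 3, so f(n) = O(n^(d-ε)) — Case 1.
  The recursion cost dominates: T(n) = Θ(n^d) = Θ(n³).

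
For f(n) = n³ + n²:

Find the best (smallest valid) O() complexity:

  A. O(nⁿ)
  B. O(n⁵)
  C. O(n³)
C

f(n) = n³ + n² is O(n³).
All listed options are valid Big-O bounds (upper bounds),
but O(n³) is the tightest (smallest valid bound).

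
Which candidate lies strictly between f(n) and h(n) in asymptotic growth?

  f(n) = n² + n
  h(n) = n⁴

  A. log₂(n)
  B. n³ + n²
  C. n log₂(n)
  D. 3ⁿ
B

We need g(n) with n² + n = o(g(n)) and g(n) = o(n⁴), i.e. O(n²) ≺ g ≺ O(n⁴).
Check each option:
  A. log₂(n) — O(log n) does not grow strictly faster than f(n)
  B. n³ + n² — O(n³) is strictly between O(n²) and O(n⁴) ✓
  C. n log₂(n) — O(n log n) does not grow strictly faster than f(n)
  D. 3ⁿ — O(3ⁿ) does not grow strictly slower than h(n)

Only option B (n³ + n²) lies strictly between.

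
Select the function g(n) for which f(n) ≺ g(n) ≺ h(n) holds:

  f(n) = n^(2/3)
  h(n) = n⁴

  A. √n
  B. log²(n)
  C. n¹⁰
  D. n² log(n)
D

We need g(n) with n^(2/3) = o(g(n)) and g(n) = o(n⁴), i.e. O(n^(2/3)) ≺ g ≺ O(n⁴).
Check each option:
  A. √n — O(√n) does not grow strictly faster than f(n)
  B. log²(n) — O(log² n) does not grow strictly faster than f(n)
  C. n¹⁰ — O(n¹⁰) does not grow strictly slower than h(n)
  D. n² log(n) — O(n² log n) is strictly between O(n^(2/3)) and O(n⁴) ✓

Only option D (n² log(n)) lies strictly between.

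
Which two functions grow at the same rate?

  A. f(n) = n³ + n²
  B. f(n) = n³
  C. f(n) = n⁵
A and B

Examining each function:
  A. n³ + n² is O(n³)
  B. n³ is O(n³)
  C. n⁵ is O(n⁵)

Functions A and B both have the same complexity class.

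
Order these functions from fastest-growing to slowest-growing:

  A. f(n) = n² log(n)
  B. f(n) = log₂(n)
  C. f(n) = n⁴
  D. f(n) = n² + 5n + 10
C > A > D > B

Comparing growth rates:
C = n⁴ is O(n⁴)
A = n² log(n) is O(n² log n)
D = n² + 5n + 10 is O(n²)
B = log₂(n) is O(log n)

Therefore, the order from fastest to slowest is: C > A > D > B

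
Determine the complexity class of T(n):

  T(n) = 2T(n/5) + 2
Θ(n^log₅(2))

Master Theorem: a = 2, b = 5, f(n) = 2.
Compute the critical exponent d = log₅(2) = 0.431.
Compare f(n) = Θ(1) against n^d:
  k = 0 < d = 0.431, so f(n) = O(n^(d-ε)) — Case 1.
  The recursion cost dominates: T(n) = Θ(n^d) = Θ(n^log₅(2)).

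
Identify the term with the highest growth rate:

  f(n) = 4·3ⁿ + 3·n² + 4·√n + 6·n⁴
4·3ⁿ

Looking at each term:
  - 4·3ⁿ is O(3ⁿ)
  - 3·n² is O(n²)
  - 4·√n is O(√n)
  - 6·n⁴ is O(n⁴)

The term 4·3ⁿ (O(3ⁿ)) grows fastest and dominates all others.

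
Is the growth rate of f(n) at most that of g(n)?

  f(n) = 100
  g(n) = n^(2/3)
True

f(n) = 100 is O(1), and g(n) = n^(2/3) is O(n^(2/3)).
Since O(1) ⊆ O(n^(2/3)) (f grows no faster than g), f(n) = O(g(n)) is true.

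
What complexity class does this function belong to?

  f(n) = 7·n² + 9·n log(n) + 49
O(n²)

The dominant term in 7·n² + 9·n log(n) + 49 is 7·n², which is Θ(n²).
Lower-order terms (9·n log(n), 49) are asymptotically negligible.
Constants are absorbed, so the tightest bound is O(n²).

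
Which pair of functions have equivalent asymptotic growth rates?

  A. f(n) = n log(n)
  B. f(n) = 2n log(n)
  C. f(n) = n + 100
A and B

Examining each function:
  A. n log(n) is O(n log n)
  B. 2n log(n) is O(n log n)
  C. n + 100 is O(n)

Functions A and B both have the same complexity class.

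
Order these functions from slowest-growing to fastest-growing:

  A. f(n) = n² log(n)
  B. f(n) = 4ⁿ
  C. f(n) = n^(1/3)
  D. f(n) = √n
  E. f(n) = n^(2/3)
C < D < E < A < B

Comparing growth rates:
C = n^(1/3) is O(n^(1/3))
D = √n is O(√n)
E = n^(2/3) is O(n^(2/3))
A = n² log(n) is O(n² log n)
B = 4ⁿ is O(4ⁿ)

Therefore, the order from slowest to fastest is: C < D < E < A < B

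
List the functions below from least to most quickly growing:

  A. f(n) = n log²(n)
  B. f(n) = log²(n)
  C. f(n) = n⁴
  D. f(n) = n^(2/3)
B < D < A < C

Comparing growth rates:
B = log²(n) is O(log² n)
D = n^(2/3) is O(n^(2/3))
A = n log²(n) is O(n log² n)
C = n⁴ is O(n⁴)

Therefore, the order from slowest to fastest is: B < D < A < C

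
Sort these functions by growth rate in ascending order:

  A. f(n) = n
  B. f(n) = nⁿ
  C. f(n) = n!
A < C < B

Comparing growth rates:
A = n is O(n)
C = n! is O(n!)
B = nⁿ is O(nⁿ)

Therefore, the order from slowest to fastest is: A < C < B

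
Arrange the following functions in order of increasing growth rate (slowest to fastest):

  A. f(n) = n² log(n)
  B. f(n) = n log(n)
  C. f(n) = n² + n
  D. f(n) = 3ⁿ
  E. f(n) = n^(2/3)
E < B < C < A < D

Comparing growth rates:
E = n^(2/3) is O(n^(2/3))
B = n log(n) is O(n log n)
C = n² + n is O(n²)
A = n² log(n) is O(n² log n)
D = 3ⁿ is O(3ⁿ)

Therefore, the order from slowest to fastest is: E < B < C < A < D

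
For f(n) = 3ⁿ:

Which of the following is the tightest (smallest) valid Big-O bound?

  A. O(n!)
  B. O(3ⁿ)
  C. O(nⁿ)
B

f(n) = 3ⁿ is O(3ⁿ).
All listed options are valid Big-O bounds (upper bounds),
but O(3ⁿ) is the tightest (smallest valid bound).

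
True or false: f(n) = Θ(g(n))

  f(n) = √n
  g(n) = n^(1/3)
False

f(n) = √n is O(√n), and g(n) = n^(1/3) is O(n^(1/3)).
Since they have different growth rates, f(n) = Θ(g(n)) is false.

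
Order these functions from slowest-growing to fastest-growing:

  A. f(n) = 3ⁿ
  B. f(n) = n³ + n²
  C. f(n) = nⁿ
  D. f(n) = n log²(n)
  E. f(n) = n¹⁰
D < B < E < A < C

Comparing growth rates:
D = n log²(n) is O(n log² n)
B = n³ + n² is O(n³)
E = n¹⁰ is O(n¹⁰)
A = 3ⁿ is O(3ⁿ)
C = nⁿ is O(nⁿ)

Therefore, the order from slowest to fastest is: D < B < E < A < C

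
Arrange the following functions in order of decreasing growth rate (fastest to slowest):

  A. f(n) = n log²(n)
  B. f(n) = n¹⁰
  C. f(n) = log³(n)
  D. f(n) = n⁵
B > D > A > C

Comparing growth rates:
B = n¹⁰ is O(n¹⁰)
D = n⁵ is O(n⁵)
A = n log²(n) is O(n log² n)
C = log³(n) is O(log³ n)

Therefore, the order from fastest to slowest is: B > D > A > C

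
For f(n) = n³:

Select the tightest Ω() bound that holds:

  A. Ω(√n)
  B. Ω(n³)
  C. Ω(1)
B

f(n) = n³ is Ω(n³).
All listed options are valid Big-Ω bounds (lower bounds),
but Ω(n³) is the tightest (largest valid bound).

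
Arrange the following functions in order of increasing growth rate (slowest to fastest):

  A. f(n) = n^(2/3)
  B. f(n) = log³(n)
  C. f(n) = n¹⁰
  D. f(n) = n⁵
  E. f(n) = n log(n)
B < A < E < D < C

Comparing growth rates:
B = log³(n) is O(log³ n)
A = n^(2/3) is O(n^(2/3))
E = n log(n) is O(n log n)
D = n⁵ is O(n⁵)
C = n¹⁰ is O(n¹⁰)

Therefore, the order from slowest to fastest is: B < A < E < D < C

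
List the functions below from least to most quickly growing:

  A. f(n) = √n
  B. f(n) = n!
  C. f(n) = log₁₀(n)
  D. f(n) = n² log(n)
C < A < D < B

Comparing growth rates:
C = log₁₀(n) is O(log n)
A = √n is O(√n)
D = n² log(n) is O(n² log n)
B = n! is O(n!)

Therefore, the order from slowest to fastest is: C < A < D < B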